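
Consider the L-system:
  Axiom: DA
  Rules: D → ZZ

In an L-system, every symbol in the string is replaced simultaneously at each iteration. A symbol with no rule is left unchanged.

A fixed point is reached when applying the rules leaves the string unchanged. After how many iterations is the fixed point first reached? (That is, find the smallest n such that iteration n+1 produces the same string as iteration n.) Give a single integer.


Answer: 1

Derivation:
Step 0: DA
Step 1: ZZA
Step 2: ZZA  (unchanged — fixed point at step 1)


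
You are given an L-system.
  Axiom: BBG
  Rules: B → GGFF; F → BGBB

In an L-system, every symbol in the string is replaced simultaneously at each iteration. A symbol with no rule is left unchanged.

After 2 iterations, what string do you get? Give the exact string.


Step 0: BBG
Step 1: GGFFGGFFG
Step 2: GGBGBBBGBBGGBGBBBGBBG

Answer: GGBGBBBGBBGGBGBBBGBBG


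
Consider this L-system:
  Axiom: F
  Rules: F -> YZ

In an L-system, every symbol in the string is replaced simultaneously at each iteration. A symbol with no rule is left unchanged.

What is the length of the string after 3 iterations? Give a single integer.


Answer: 2

Derivation:
Step 0: length = 1
Step 1: length = 2
Step 2: length = 2
Step 3: length = 2


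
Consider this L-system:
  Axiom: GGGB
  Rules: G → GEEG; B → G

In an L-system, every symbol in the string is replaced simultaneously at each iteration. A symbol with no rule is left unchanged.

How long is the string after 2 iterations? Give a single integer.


Answer: 34

Derivation:
Step 0: length = 4
Step 1: length = 13
Step 2: length = 34


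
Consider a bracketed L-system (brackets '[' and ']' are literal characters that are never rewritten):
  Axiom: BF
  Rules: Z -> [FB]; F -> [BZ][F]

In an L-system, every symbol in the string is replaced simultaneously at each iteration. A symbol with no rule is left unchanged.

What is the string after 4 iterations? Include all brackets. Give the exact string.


Answer: B[B[[B[FB]][[BZ][F]]B]][[B[[BZ][F]B]][[B[FB]][[BZ][F]]]]

Derivation:
Step 0: BF
Step 1: B[BZ][F]
Step 2: B[B[FB]][[BZ][F]]
Step 3: B[B[[BZ][F]B]][[B[FB]][[BZ][F]]]
Step 4: B[B[[B[FB]][[BZ][F]]B]][[B[[BZ][F]B]][[B[FB]][[BZ][F]]]]


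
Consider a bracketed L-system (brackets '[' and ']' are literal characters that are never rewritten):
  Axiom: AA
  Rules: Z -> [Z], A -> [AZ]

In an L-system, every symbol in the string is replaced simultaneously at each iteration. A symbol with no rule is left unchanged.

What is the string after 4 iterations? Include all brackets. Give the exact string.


Answer: [[[[AZ][Z]][[Z]]][[[Z]]]][[[[AZ][Z]][[Z]]][[[Z]]]]

Derivation:
Step 0: AA
Step 1: [AZ][AZ]
Step 2: [[AZ][Z]][[AZ][Z]]
Step 3: [[[AZ][Z]][[Z]]][[[AZ][Z]][[Z]]]
Step 4: [[[[AZ][Z]][[Z]]][[[Z]]]][[[[AZ][Z]][[Z]]][[[Z]]]]


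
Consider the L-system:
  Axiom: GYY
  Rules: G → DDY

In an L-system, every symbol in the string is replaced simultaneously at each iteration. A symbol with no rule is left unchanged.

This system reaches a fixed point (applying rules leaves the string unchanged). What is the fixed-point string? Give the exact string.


Answer: DDYYY

Derivation:
Step 0: GYY
Step 1: DDYYY
Step 2: DDYYY  (unchanged — fixed point at step 1)


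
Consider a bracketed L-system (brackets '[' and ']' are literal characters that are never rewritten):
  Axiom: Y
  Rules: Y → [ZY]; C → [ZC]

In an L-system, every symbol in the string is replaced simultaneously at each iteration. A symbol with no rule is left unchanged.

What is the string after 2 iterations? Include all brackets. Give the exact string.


Answer: [Z[ZY]]

Derivation:
Step 0: Y
Step 1: [ZY]
Step 2: [Z[ZY]]


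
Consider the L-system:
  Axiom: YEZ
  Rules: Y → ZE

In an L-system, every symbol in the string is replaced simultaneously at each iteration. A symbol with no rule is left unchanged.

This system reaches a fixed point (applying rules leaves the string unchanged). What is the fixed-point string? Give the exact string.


Step 0: YEZ
Step 1: ZEEZ
Step 2: ZEEZ  (unchanged — fixed point at step 1)

Answer: ZEEZ


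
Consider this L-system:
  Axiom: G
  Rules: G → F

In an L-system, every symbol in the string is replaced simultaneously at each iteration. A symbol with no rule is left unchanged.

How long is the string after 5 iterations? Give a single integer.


Answer: 1

Derivation:
Step 0: length = 1
Step 1: length = 1
Step 2: length = 1
Step 3: length = 1
Step 4: length = 1
Step 5: length = 1


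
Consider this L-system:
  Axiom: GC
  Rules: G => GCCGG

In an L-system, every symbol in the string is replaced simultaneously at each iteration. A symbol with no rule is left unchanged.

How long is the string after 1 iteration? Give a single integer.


Step 0: length = 2
Step 1: length = 6

Answer: 6


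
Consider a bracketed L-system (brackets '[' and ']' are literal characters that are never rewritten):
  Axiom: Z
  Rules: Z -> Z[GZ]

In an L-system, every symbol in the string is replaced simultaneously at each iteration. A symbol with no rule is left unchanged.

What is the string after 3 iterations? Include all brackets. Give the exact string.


Step 0: Z
Step 1: Z[GZ]
Step 2: Z[GZ][GZ[GZ]]
Step 3: Z[GZ][GZ[GZ]][GZ[GZ][GZ[GZ]]]

Answer: Z[GZ][GZ[GZ]][GZ[GZ][GZ[GZ]]]


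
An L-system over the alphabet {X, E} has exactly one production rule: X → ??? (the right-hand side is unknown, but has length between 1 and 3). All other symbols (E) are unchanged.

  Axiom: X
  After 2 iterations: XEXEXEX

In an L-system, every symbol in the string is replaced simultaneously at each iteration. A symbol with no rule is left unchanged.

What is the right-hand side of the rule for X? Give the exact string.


Answer: XEX

Derivation:
Trying X → XEX:
  Step 0: X
  Step 1: XEX
  Step 2: XEXEXEX
Matches the given result.


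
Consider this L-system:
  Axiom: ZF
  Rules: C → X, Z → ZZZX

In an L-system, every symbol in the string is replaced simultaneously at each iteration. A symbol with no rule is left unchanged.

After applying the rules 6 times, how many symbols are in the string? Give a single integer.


Answer: 1094

Derivation:
Step 0: length = 2
Step 1: length = 5
Step 2: length = 14
Step 3: length = 41
Step 4: length = 122
Step 5: length = 365
Step 6: length = 1094


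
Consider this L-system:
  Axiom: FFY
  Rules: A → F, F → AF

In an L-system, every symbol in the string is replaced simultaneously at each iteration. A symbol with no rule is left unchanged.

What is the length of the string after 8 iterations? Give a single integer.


Step 0: length = 3
Step 1: length = 5
Step 2: length = 7
Step 3: length = 11
Step 4: length = 17
Step 5: length = 27
Step 6: length = 43
Step 7: length = 69
Step 8: length = 111

Answer: 111


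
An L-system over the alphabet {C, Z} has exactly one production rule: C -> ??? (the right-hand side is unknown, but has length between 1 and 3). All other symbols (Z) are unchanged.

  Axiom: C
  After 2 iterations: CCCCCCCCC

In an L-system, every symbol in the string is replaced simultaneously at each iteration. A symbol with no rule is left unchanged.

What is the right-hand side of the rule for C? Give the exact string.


Trying C -> CCC:
  Step 0: C
  Step 1: CCC
  Step 2: CCCCCCCCC
Matches the given result.

Answer: CCC


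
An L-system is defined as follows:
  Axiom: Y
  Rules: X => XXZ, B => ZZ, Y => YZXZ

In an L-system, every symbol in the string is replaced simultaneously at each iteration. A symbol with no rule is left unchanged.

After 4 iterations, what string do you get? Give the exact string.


Answer: YZXZZXXZZZXXZXXZZZZXXZXXZZXXZXXZZZZ

Derivation:
Step 0: Y
Step 1: YZXZ
Step 2: YZXZZXXZZ
Step 3: YZXZZXXZZZXXZXXZZZ
Step 4: YZXZZXXZZZXXZXXZZZZXXZXXZZXXZXXZZZZ


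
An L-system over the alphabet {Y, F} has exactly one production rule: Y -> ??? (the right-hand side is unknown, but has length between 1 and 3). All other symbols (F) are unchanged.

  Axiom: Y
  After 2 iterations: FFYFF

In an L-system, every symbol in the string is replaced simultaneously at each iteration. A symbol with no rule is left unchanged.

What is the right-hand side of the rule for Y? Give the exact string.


Trying Y -> FYF:
  Step 0: Y
  Step 1: FYF
  Step 2: FFYFF
Matches the given result.

Answer: FYF


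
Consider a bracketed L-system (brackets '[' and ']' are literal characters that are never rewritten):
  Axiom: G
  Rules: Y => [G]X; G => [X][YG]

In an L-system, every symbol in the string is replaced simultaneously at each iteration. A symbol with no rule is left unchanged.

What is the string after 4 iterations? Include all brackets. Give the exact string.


Answer: [X][[[X][[G]X[X][YG]]]X[X][[[X][YG]]X[X][[G]X[X][YG]]]]

Derivation:
Step 0: G
Step 1: [X][YG]
Step 2: [X][[G]X[X][YG]]
Step 3: [X][[[X][YG]]X[X][[G]X[X][YG]]]
Step 4: [X][[[X][[G]X[X][YG]]]X[X][[[X][YG]]X[X][[G]X[X][YG]]]]


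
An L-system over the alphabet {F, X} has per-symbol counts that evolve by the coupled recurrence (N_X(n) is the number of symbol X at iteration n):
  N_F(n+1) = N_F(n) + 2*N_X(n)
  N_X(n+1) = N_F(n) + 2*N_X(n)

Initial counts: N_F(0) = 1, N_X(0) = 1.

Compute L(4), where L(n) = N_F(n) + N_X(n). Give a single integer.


Step 0: N_F=1, N_X=1, L=2
Step 1: N_F=3, N_X=3, L=6
Step 2: N_F=9, N_X=9, L=18
Step 3: N_F=27, N_X=27, L=54
Step 4: N_F=81, N_X=81, L=162

Answer: 162


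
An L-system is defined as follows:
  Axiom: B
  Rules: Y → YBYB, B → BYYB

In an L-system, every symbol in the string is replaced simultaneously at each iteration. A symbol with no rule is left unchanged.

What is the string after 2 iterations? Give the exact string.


Step 0: B
Step 1: BYYB
Step 2: BYYBYBYBYBYBBYYB

Answer: BYYBYBYBYBYBBYYB


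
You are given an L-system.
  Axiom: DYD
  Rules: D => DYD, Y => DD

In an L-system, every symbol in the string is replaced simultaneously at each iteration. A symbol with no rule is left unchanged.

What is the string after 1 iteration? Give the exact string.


Step 0: DYD
Step 1: DYDDDDYD

Answer: DYDDDDYD


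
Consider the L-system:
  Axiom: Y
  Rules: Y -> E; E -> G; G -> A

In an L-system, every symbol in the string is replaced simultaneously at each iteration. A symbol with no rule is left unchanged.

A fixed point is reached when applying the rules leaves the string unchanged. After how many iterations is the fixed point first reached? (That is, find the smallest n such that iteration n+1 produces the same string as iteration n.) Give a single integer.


Answer: 3

Derivation:
Step 0: Y
Step 1: E
Step 2: G
Step 3: A
Step 4: A  (unchanged — fixed point at step 3)


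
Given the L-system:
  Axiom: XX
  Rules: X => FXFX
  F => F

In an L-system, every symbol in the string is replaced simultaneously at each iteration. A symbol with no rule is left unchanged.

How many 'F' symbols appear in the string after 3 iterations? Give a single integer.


Step 0: XX  (0 'F')
Step 1: FXFXFXFX  (4 'F')
Step 2: FFXFXFFXFXFFXFXFFXFX  (12 'F')
Step 3: FFFXFXFFXFXFFFXFXFFXFXFFFXFXFFXFXFFFXFXFFXFX  (28 'F')

Answer: 28


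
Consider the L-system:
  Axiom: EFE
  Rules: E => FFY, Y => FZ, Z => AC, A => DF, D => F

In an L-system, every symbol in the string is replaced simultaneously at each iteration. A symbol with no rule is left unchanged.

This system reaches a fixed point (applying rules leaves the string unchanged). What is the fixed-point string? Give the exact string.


Step 0: EFE
Step 1: FFYFFFY
Step 2: FFFZFFFFZ
Step 3: FFFACFFFFAC
Step 4: FFFDFCFFFFDFC
Step 5: FFFFFCFFFFFFC
Step 6: FFFFFCFFFFFFC  (unchanged — fixed point at step 5)

Answer: FFFFFCFFFFFFC


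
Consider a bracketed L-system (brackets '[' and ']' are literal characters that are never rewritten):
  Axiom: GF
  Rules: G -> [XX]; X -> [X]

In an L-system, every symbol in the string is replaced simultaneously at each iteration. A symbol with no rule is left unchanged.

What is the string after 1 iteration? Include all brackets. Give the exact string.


Step 0: GF
Step 1: [XX]F

Answer: [XX]F


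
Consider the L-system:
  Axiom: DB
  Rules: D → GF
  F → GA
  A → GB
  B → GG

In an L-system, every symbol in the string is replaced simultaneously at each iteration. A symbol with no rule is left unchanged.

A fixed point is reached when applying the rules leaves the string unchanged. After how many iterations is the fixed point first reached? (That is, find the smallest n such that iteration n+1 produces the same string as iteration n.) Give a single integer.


Answer: 4

Derivation:
Step 0: DB
Step 1: GFGG
Step 2: GGAGG
Step 3: GGGBGG
Step 4: GGGGGGG
Step 5: GGGGGGG  (unchanged — fixed point at step 4)


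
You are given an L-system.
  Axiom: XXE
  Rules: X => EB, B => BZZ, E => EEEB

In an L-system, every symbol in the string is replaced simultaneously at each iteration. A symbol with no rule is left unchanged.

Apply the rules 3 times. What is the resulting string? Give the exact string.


Step 0: XXE
Step 1: EBEBEEEB
Step 2: EEEBBZZEEEBBZZEEEBEEEBEEEBBZZ
Step 3: EEEBEEEBEEEBBZZBZZZZEEEBEEEBEEEBBZZBZZZZEEEBEEEBEEEBBZZEEEBEEEBEEEBBZZEEEBEEEBEEEBBZZBZZZZ

Answer: EEEBEEEBEEEBBZZBZZZZEEEBEEEBEEEBBZZBZZZZEEEBEEEBEEEBBZZEEEBEEEBEEEBBZZEEEBEEEBEEEBBZZBZZZZ


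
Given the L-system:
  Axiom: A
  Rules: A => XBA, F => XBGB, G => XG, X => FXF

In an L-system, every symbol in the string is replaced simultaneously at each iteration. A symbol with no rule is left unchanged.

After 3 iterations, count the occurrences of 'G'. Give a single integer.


Answer: 2

Derivation:
Step 0: A  (0 'G')
Step 1: XBA  (0 'G')
Step 2: FXFBXBA  (0 'G')
Step 3: XBGBFXFXBGBBFXFBXBA  (2 'G')


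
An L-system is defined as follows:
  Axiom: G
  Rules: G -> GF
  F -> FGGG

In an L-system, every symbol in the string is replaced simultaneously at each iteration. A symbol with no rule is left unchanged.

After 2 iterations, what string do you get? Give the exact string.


Step 0: G
Step 1: GF
Step 2: GFFGGG

Answer: GFFGGG


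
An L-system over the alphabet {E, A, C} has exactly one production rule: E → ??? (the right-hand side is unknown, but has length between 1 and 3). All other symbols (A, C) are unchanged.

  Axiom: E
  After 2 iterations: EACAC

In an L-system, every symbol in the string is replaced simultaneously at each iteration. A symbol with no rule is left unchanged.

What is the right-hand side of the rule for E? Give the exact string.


Trying E → EAC:
  Step 0: E
  Step 1: EAC
  Step 2: EACAC
Matches the given result.

Answer: EAC


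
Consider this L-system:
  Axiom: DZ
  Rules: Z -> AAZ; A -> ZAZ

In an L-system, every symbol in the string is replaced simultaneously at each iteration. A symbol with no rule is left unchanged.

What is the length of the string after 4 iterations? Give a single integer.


Step 0: length = 2
Step 1: length = 4
Step 2: length = 10
Step 3: length = 28
Step 4: length = 82

Answer: 82


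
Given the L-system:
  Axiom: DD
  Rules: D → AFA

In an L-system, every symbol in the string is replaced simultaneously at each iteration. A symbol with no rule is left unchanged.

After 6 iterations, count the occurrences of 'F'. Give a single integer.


Answer: 2

Derivation:
Step 0: DD  (0 'F')
Step 1: AFAAFA  (2 'F')
Step 2: AFAAFA  (2 'F')
Step 3: AFAAFA  (2 'F')
Step 4: AFAAFA  (2 'F')
Step 5: AFAAFA  (2 'F')
Step 6: AFAAFA  (2 'F')


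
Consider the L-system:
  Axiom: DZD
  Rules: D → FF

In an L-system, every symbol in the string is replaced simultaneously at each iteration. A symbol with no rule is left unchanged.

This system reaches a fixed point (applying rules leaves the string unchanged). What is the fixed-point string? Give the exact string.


Step 0: DZD
Step 1: FFZFF
Step 2: FFZFF  (unchanged — fixed point at step 1)

Answer: FFZFF


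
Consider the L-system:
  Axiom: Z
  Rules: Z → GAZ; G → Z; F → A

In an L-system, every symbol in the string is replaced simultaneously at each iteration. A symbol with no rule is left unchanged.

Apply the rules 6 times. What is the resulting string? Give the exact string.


Step 0: Z
Step 1: GAZ
Step 2: ZAGAZ
Step 3: GAZAZAGAZ
Step 4: ZAGAZAGAZAZAGAZ
Step 5: GAZAZAGAZAZAGAZAGAZAZAGAZ
Step 6: ZAGAZAGAZAZAGAZAGAZAZAGAZAZAGAZAGAZAZAGAZ

Answer: ZAGAZAGAZAZAGAZAGAZAZAGAZAZAGAZAGAZAZAGAZ


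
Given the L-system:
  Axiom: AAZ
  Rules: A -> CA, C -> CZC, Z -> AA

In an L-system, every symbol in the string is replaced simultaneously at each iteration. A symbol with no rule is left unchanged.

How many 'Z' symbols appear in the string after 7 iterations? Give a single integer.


Final string: CZCAACZCCACACZCAACZCCZCCACZCCACZCAACZCCACACZCAACZCCZCAACZCCZCCACZCAACZCCZCCACZCAACZCCACACZCAACZCCZCCACZCCACZCAACZCCACACZCAACZCCZCAACZCCACACZCAACZCCZCAACZCCZCCACZCAACZCCACACZCAACZCCZCAACZCCZCCACZCAACZCCACACZCAACZCCZCCACZCCACZCAACZCCACACZCAACZCCZCAACZCCZCCACZCAACZCCZCCACZCAACZCCACACZCAACZCCZCCACZCCACZCAACZCCACACZCAACZCCZCAACZCCACACZCAACZCCZCCACZCCACZCAACZCCACACZCAACZCCZCAACZCCZCCACZCAACZCCZCCACZCAACZCCACACZCAACZCCZCCACZCCACZCAACZCCACACZCAACZCCZCAACZCCACACZCAACZCCZCCACZCCACZCAACZCCACACZCAACZCCZCAACZCCACACZCAACZCCZCAACZCCZCCACZCAACZCCACACZCAACZCCZCCACZCCACZCAACZCCACACZCAACZCCZCAACZCCZCCACZCAACZCCZCCACZCAACZCCACACZCAACZCCZCCACZCCACZCAACZCCACACZCAACZCCZCAACZCCACACZCAACZCCZCAACZCCZCCACZCAACZCCACACZCAACZCCZCAACZCCZCCACZCAACZCCACACZCAACZCCZCCACZCCACZCAACZCCACACZCAACZCCZCAACZCCZCCACZCAACZCCZCCACZCAACZCCACACZCAACZCCZCCACZCCACZCAACZCCACACZCAACZCCZCAACZCCACACZCAACZCCZCCACZCCACZCAACZCCACACZCAACZCCZCAACZCCZCCACZCAACZCCZCCACZCAACZCCACACZCAACZCCZCCACZCCACZCAACZCCACACZCAACZCCZCAACZCCACACZCAACZCCZCCACZCCACZCAACZCCACACZCAACZCCZCAACZCCACACZCAACZCCZCAACZCCZCCACZCAACZCCACACZCAACZCCZCCACZCCACZCAACZCCACACZCAACZCCZCAACZCCZCCACZCAACZCCZCCACZCAACZCCACACZCAACZCCZCCACZCCACZCAACZCCACACZCAACZCCZCAACZCCACACZCAACZCCZCCACZCCACZCAACZCCACACZCAACZCCZCAACZCCACACZCAACZCCZCAACZCCZCCACZCAACZCCACACZCAACZCCZCCACZCCACZCAACZCCACACZCAACZCCZCAACZCCZCCACZCAACZCCZCCACZCAACZCCACACZCAACZCCZCCACZCCACZCAACZCCACACZCAACZCCZCAACZCCACACZCAACZCCZCCACZCCACZCAACZCCACACZCAACZCCZCAACZCCACACZCAACZCCZCAACZCCZCCA
Count of 'Z': 304

Answer: 304


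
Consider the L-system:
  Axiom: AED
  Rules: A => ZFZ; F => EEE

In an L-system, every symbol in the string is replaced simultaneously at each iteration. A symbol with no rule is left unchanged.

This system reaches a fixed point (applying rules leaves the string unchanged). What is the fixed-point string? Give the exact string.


Answer: ZEEEZED

Derivation:
Step 0: AED
Step 1: ZFZED
Step 2: ZEEEZED
Step 3: ZEEEZED  (unchanged — fixed point at step 2)


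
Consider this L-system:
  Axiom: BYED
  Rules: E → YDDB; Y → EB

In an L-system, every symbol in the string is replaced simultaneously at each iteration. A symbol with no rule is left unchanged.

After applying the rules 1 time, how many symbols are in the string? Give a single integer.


Step 0: length = 4
Step 1: length = 8

Answer: 8


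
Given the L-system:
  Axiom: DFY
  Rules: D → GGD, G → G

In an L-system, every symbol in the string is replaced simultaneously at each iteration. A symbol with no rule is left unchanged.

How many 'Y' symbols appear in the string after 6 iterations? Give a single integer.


Step 0: DFY  (1 'Y')
Step 1: GGDFY  (1 'Y')
Step 2: GGGGDFY  (1 'Y')
Step 3: GGGGGGDFY  (1 'Y')
Step 4: GGGGGGGGDFY  (1 'Y')
Step 5: GGGGGGGGGGDFY  (1 'Y')
Step 6: GGGGGGGGGGGGDFY  (1 'Y')

Answer: 1


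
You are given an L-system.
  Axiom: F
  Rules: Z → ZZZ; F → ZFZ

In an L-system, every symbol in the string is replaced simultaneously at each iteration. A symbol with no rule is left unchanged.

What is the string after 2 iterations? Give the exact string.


Step 0: F
Step 1: ZFZ
Step 2: ZZZZFZZZZ

Answer: ZZZZFZZZZ


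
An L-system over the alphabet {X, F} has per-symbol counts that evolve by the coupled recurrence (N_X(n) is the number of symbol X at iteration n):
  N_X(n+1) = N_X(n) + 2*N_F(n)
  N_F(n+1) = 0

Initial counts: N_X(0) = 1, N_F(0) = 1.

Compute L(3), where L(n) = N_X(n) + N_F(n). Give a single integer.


Answer: 3

Derivation:
Step 0: N_X=1, N_F=1, L=2
Step 1: N_X=3, N_F=0, L=3
Step 2: N_X=3, N_F=0, L=3
Step 3: N_X=3, N_F=0, L=3


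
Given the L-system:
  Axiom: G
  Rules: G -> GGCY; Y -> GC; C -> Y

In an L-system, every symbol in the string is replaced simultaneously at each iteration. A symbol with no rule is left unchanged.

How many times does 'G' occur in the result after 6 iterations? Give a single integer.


Step 0: G  (1 'G')
Step 1: GGCY  (2 'G')
Step 2: GGCYGGCYYGC  (5 'G')
Step 3: GGCYGGCYYGCGGCYGGCYYGCGCGGCYY  (13 'G')
Step 4: GGCYGGCYYGCGGCYGGCYYGCGCGGCYYGGCYGGCYYGCGGCYGGCYYGCGCGGCYYGGCYYGGCYGGCYYGCGC  (34 'G')
Step 5: GGCYGGCYYGCGGCYGGCYYGCGCGGCYYGGCYGGCYYGCGGCYGGCYYGCGCGGCYYGGCYYGGCYGGCYYGCGCGGCYGGCYYGCGGCYGGCYYGCGCGGCYYGGCYGGCYYGCGGCYGGCYYGCGCGGCYYGGCYYGGCYGGCYYGCGCGGCYGGCYYGCGCGGCYGGCYYGCGGCYGGCYYGCGCGGCYYGGCYY  (89 'G')
Step 6: GGCYGGCYYGCGGCYGGCYYGCGCGGCYYGGCYGGCYYGCGGCYGGCYYGCGCGGCYYGGCYYGGCYGGCYYGCGCGGCYGGCYYGCGGCYGGCYYGCGCGGCYYGGCYGGCYYGCGGCYGGCYYGCGCGGCYYGGCYYGGCYGGCYYGCGCGGCYGGCYYGCGCGGCYGGCYYGCGGCYGGCYYGCGCGGCYYGGCYYGGCYGGCYYGCGGCYGGCYYGCGCGGCYYGGCYGGCYYGCGGCYGGCYYGCGCGGCYYGGCYYGGCYGGCYYGCGCGGCYGGCYYGCGGCYGGCYYGCGCGGCYYGGCYGGCYYGCGGCYGGCYYGCGCGGCYYGGCYYGGCYGGCYYGCGCGGCYGGCYYGCGCGGCYGGCYYGCGGCYGGCYYGCGCGGCYYGGCYYGGCYGGCYYGCGGCYGGCYYGCGCGGCYYGGCYYGGCYGGCYYGCGGCYGGCYYGCGCGGCYYGGCYGGCYYGCGGCYGGCYYGCGCGGCYYGGCYYGGCYGGCYYGCGCGGCYGGCYYGCGC  (233 'G')

Answer: 233


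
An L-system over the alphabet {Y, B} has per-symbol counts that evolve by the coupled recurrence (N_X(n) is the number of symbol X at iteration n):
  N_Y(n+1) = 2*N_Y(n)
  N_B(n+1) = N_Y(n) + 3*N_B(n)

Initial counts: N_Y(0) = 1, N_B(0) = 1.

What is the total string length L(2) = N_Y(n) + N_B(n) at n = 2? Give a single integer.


Step 0: N_Y=1, N_B=1, L=2
Step 1: N_Y=2, N_B=4, L=6
Step 2: N_Y=4, N_B=14, L=18

Answer: 18


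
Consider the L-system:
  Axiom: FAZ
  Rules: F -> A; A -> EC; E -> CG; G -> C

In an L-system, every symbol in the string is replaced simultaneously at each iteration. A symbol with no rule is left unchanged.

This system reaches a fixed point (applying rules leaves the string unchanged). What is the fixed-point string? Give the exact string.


Step 0: FAZ
Step 1: AECZ
Step 2: ECCGCZ
Step 3: CGCCCCZ
Step 4: CCCCCCZ
Step 5: CCCCCCZ  (unchanged — fixed point at step 4)

Answer: CCCCCCZ


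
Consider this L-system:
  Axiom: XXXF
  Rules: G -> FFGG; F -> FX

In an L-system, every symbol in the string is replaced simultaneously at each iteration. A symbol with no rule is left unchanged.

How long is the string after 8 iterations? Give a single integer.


Answer: 12

Derivation:
Step 0: length = 4
Step 1: length = 5
Step 2: length = 6
Step 3: length = 7
Step 4: length = 8
Step 5: length = 9
Step 6: length = 10
Step 7: length = 11
Step 8: length = 12


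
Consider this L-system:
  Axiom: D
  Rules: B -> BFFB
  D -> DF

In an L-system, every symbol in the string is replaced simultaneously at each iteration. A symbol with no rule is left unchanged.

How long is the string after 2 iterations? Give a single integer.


Step 0: length = 1
Step 1: length = 2
Step 2: length = 3

Answer: 3


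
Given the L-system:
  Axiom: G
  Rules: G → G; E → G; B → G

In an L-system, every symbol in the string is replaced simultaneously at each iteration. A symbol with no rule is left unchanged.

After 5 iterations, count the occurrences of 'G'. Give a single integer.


Step 0: G  (1 'G')
Step 1: G  (1 'G')
Step 2: G  (1 'G')
Step 3: G  (1 'G')
Step 4: G  (1 'G')
Step 5: G  (1 'G')

Answer: 1


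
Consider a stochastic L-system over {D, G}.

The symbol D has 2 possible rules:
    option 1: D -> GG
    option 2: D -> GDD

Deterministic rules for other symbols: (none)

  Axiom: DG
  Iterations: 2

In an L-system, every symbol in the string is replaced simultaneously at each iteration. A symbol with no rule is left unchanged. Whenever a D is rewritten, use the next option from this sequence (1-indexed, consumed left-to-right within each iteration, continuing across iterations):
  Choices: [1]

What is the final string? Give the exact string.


Step 0: DG
Step 1: GGG  (used choices [1])
Step 2: GGG  (used choices [])

Answer: GGG


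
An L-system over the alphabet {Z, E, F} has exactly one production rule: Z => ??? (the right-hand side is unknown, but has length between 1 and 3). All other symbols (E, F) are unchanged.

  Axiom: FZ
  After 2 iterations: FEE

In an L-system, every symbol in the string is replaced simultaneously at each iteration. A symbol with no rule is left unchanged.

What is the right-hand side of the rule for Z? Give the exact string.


Answer: EE

Derivation:
Trying Z => EE:
  Step 0: FZ
  Step 1: FEE
  Step 2: FEE
Matches the given result.


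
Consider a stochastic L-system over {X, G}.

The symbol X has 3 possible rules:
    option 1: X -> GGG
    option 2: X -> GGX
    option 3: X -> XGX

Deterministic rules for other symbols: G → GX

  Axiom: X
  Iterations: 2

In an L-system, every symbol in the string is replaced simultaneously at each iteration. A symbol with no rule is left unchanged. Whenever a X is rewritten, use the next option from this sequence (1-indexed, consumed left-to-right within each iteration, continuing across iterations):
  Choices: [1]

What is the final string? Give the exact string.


Answer: GXGXGX

Derivation:
Step 0: X
Step 1: GGG  (used choices [1])
Step 2: GXGXGX  (used choices [])


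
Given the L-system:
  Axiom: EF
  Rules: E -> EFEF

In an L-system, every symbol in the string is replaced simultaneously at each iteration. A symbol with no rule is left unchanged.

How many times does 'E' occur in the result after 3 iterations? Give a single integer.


Answer: 8

Derivation:
Step 0: EF  (1 'E')
Step 1: EFEFF  (2 'E')
Step 2: EFEFFEFEFFF  (4 'E')
Step 3: EFEFFEFEFFFEFEFFEFEFFFF  (8 'E')


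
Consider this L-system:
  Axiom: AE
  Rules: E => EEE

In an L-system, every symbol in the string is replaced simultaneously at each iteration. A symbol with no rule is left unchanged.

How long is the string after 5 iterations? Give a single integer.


Step 0: length = 2
Step 1: length = 4
Step 2: length = 10
Step 3: length = 28
Step 4: length = 82
Step 5: length = 244

Answer: 244


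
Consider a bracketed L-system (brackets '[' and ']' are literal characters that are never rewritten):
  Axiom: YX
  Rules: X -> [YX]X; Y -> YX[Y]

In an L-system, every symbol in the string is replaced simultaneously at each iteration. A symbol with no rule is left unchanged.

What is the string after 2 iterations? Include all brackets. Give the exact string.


Answer: YX[Y][YX]X[YX[Y]][YX[Y][YX]X][YX]X

Derivation:
Step 0: YX
Step 1: YX[Y][YX]X
Step 2: YX[Y][YX]X[YX[Y]][YX[Y][YX]X][YX]X


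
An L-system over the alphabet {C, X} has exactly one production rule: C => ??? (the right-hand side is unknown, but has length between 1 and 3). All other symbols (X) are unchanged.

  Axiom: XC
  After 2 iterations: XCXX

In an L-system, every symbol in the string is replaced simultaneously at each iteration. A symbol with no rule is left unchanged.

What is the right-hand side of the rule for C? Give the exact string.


Answer: CX

Derivation:
Trying C => CX:
  Step 0: XC
  Step 1: XCX
  Step 2: XCXX
Matches the given result.


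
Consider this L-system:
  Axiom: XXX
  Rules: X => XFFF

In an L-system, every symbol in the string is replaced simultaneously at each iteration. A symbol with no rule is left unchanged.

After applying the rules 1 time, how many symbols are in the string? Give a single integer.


Answer: 12

Derivation:
Step 0: length = 3
Step 1: length = 12


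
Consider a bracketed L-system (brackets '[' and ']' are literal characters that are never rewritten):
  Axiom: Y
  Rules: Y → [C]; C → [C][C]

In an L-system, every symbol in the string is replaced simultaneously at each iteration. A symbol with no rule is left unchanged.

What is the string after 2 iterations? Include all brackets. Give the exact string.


Answer: [[C][C]]

Derivation:
Step 0: Y
Step 1: [C]
Step 2: [[C][C]]


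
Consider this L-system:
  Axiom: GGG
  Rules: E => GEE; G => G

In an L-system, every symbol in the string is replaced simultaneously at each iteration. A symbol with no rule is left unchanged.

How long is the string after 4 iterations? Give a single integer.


Answer: 3

Derivation:
Step 0: length = 3
Step 1: length = 3
Step 2: length = 3
Step 3: length = 3
Step 4: length = 3


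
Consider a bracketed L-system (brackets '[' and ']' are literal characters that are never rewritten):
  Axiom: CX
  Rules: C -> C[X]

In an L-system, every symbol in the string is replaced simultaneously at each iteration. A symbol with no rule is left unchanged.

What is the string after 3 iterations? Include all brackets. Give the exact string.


Answer: C[X][X][X]X

Derivation:
Step 0: CX
Step 1: C[X]X
Step 2: C[X][X]X
Step 3: C[X][X][X]X


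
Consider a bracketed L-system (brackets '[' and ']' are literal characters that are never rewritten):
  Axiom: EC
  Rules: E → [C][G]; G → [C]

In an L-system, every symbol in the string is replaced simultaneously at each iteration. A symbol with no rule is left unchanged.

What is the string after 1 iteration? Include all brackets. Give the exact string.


Step 0: EC
Step 1: [C][G]C

Answer: [C][G]C


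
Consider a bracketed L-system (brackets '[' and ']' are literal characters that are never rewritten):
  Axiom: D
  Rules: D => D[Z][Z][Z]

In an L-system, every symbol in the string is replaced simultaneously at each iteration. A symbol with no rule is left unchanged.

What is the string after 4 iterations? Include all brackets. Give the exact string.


Answer: D[Z][Z][Z][Z][Z][Z][Z][Z][Z][Z][Z][Z]

Derivation:
Step 0: D
Step 1: D[Z][Z][Z]
Step 2: D[Z][Z][Z][Z][Z][Z]
Step 3: D[Z][Z][Z][Z][Z][Z][Z][Z][Z]
Step 4: D[Z][Z][Z][Z][Z][Z][Z][Z][Z][Z][Z][Z]


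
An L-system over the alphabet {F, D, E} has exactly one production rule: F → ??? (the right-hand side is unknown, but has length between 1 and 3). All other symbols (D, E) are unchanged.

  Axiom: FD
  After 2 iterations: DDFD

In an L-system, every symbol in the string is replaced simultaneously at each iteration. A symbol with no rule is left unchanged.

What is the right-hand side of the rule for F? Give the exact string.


Trying F → DF:
  Step 0: FD
  Step 1: DFD
  Step 2: DDFD
Matches the given result.

Answer: DF


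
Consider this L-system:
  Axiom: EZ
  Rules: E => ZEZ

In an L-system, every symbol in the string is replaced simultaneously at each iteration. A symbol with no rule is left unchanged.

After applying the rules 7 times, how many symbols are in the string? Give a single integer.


Step 0: length = 2
Step 1: length = 4
Step 2: length = 6
Step 3: length = 8
Step 4: length = 10
Step 5: length = 12
Step 6: length = 14
Step 7: length = 16

Answer: 16


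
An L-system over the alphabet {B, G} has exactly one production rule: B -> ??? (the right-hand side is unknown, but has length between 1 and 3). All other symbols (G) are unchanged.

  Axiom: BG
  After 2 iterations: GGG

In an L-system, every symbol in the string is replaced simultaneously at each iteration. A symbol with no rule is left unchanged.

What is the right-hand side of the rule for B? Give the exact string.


Answer: GG

Derivation:
Trying B -> GG:
  Step 0: BG
  Step 1: GGG
  Step 2: GGG
Matches the given result.


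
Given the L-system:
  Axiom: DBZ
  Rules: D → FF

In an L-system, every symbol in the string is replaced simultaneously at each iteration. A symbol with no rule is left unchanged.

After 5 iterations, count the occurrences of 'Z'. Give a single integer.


Answer: 1

Derivation:
Step 0: DBZ  (1 'Z')
Step 1: FFBZ  (1 'Z')
Step 2: FFBZ  (1 'Z')
Step 3: FFBZ  (1 'Z')
Step 4: FFBZ  (1 'Z')
Step 5: FFBZ  (1 'Z')


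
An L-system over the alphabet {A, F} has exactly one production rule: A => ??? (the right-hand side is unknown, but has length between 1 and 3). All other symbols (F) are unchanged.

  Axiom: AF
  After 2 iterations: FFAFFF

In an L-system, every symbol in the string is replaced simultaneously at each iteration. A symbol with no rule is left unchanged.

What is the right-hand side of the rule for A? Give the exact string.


Answer: FAF

Derivation:
Trying A => FAF:
  Step 0: AF
  Step 1: FAFF
  Step 2: FFAFFF
Matches the given result.


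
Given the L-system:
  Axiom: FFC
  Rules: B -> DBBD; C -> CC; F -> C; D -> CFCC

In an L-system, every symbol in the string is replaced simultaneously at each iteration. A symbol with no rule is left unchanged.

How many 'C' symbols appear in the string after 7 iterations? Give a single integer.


Step 0: FFC  (1 'C')
Step 1: CCCC  (4 'C')
Step 2: CCCCCCCC  (8 'C')
Step 3: CCCCCCCCCCCCCCCC  (16 'C')
Step 4: CCCCCCCCCCCCCCCCCCCCCCCCCCCCCCCC  (32 'C')
Step 5: CCCCCCCCCCCCCCCCCCCCCCCCCCCCCCCCCCCCCCCCCCCCCCCCCCCCCCCCCCCCCCCC  (64 'C')
Step 6: CCCCCCCCCCCCCCCCCCCCCCCCCCCCCCCCCCCCCCCCCCCCCCCCCCCCCCCCCCCCCCCCCCCCCCCCCCCCCCCCCCCCCCCCCCCCCCCCCCCCCCCCCCCCCCCCCCCCCCCCCCCCCCCC  (128 'C')
Step 7: CCCCCCCCCCCCCCCCCCCCCCCCCCCCCCCCCCCCCCCCCCCCCCCCCCCCCCCCCCCCCCCCCCCCCCCCCCCCCCCCCCCCCCCCCCCCCCCCCCCCCCCCCCCCCCCCCCCCCCCCCCCCCCCCCCCCCCCCCCCCCCCCCCCCCCCCCCCCCCCCCCCCCCCCCCCCCCCCCCCCCCCCCCCCCCCCCCCCCCCCCCCCCCCCCCCCCCCCCCCCCCCCCCCCCCCCCCCCCCCCCCCCCCCCCCCCCCCC  (256 'C')

Answer: 256


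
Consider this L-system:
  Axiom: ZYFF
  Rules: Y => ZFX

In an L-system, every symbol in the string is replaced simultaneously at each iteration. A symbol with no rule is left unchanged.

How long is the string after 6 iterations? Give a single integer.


Answer: 6

Derivation:
Step 0: length = 4
Step 1: length = 6
Step 2: length = 6
Step 3: length = 6
Step 4: length = 6
Step 5: length = 6
Step 6: length = 6


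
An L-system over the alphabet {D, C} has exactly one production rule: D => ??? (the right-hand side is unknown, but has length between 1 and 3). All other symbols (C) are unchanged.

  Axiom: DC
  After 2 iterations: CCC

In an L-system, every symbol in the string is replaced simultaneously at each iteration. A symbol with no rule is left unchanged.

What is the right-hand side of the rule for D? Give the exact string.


Answer: CC

Derivation:
Trying D => CC:
  Step 0: DC
  Step 1: CCC
  Step 2: CCC
Matches the given result.


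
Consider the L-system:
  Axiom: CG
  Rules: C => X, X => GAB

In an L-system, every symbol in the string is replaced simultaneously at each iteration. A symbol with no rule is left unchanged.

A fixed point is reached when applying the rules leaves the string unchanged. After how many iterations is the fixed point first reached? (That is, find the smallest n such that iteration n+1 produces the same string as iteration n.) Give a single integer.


Answer: 2

Derivation:
Step 0: CG
Step 1: XG
Step 2: GABG
Step 3: GABG  (unchanged — fixed point at step 2)


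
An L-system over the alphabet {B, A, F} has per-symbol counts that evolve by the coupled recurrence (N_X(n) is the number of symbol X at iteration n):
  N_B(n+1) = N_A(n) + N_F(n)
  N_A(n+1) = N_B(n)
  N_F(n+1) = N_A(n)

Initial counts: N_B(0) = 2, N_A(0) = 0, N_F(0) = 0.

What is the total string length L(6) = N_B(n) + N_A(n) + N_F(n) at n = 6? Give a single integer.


Step 0: N_B=2, N_A=0, N_F=0, L=2
Step 1: N_B=0, N_A=2, N_F=0, L=2
Step 2: N_B=2, N_A=0, N_F=2, L=4
Step 3: N_B=2, N_A=2, N_F=0, L=4
Step 4: N_B=2, N_A=2, N_F=2, L=6
Step 5: N_B=4, N_A=2, N_F=2, L=8
Step 6: N_B=4, N_A=4, N_F=2, L=10

Answer: 10


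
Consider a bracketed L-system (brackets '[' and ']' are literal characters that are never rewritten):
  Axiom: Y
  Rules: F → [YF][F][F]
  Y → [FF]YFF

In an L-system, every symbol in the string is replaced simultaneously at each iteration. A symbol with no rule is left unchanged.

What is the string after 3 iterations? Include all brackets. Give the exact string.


Step 0: Y
Step 1: [FF]YFF
Step 2: [[YF][F][F][YF][F][F]][FF]YFF[YF][F][F][YF][F][F]
Step 3: [[[FF]YFF[YF][F][F]][[YF][F][F]][[YF][F][F]][[FF]YFF[YF][F][F]][[YF][F][F]][[YF][F][F]]][[YF][F][F][YF][F][F]][FF]YFF[YF][F][F][YF][F][F][[FF]YFF[YF][F][F]][[YF][F][F]][[YF][F][F]][[FF]YFF[YF][F][F]][[YF][F][F]][[YF][F][F]]

Answer: [[[FF]YFF[YF][F][F]][[YF][F][F]][[YF][F][F]][[FF]YFF[YF][F][F]][[YF][F][F]][[YF][F][F]]][[YF][F][F][YF][F][F]][FF]YFF[YF][F][F][YF][F][F][[FF]YFF[YF][F][F]][[YF][F][F]][[YF][F][F]][[FF]YFF[YF][F][F]][[YF][F][F]][[YF][F][F]]


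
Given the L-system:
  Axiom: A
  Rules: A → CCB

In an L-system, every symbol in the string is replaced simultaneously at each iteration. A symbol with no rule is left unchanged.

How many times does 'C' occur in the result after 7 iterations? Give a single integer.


Step 0: A  (0 'C')
Step 1: CCB  (2 'C')
Step 2: CCB  (2 'C')
Step 3: CCB  (2 'C')
Step 4: CCB  (2 'C')
Step 5: CCB  (2 'C')
Step 6: CCB  (2 'C')
Step 7: CCB  (2 'C')

Answer: 2


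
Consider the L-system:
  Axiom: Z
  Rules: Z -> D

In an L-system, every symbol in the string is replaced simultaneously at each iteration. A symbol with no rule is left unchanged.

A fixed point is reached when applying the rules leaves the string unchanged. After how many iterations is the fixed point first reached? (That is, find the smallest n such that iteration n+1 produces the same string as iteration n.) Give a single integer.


Step 0: Z
Step 1: D
Step 2: D  (unchanged — fixed point at step 1)

Answer: 1


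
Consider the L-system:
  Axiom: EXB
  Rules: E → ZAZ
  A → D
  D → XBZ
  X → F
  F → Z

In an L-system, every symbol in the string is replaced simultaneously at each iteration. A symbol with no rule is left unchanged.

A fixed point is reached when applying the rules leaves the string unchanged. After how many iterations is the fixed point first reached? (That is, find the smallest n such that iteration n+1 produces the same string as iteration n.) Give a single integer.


Answer: 5

Derivation:
Step 0: EXB
Step 1: ZAZFB
Step 2: ZDZZB
Step 3: ZXBZZZB
Step 4: ZFBZZZB
Step 5: ZZBZZZB
Step 6: ZZBZZZB  (unchanged — fixed point at step 5)


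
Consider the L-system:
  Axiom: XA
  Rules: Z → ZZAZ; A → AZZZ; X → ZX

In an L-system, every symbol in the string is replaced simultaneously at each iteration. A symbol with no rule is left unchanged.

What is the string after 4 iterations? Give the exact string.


Answer: ZZAZZZAZAZZZZZAZZZAZZZAZAZZZZZAZAZZZZZAZZZAZZZAZZZAZZZAZAZZZZZAZZZAZZZAZAZZZZZAZZZAZZXAZZZZZAZZZAZZZAZZZAZZZAZAZZZZZAZZZAZZZAZAZZZZZAZZZAZZZAZAZZZZZAZZZAZZZAZAZZZZZAZZZAZZZAZAZZZZZAZAZZZZZAZZZAZZZAZZZAZZZAZAZZZZZAZZZAZZZAZAZZZZZAZZZAZZZAZAZZZZZAZAZZZZZAZZZAZZZAZZZAZZZAZAZZZZZAZZZAZZZAZAZZZZZAZZZAZZZAZAZZZZZAZAZZZZZAZZZAZZZAZZZAZZZAZAZZZZZAZ

Derivation:
Step 0: XA
Step 1: ZXAZZZ
Step 2: ZZAZZXAZZZZZAZZZAZZZAZ
Step 3: ZZAZZZAZAZZZZZAZZZAZZXAZZZZZAZZZAZZZAZZZAZZZAZAZZZZZAZZZAZZZAZAZZZZZAZZZAZZZAZAZZZZZAZ
Step 4: ZZAZZZAZAZZZZZAZZZAZZZAZAZZZZZAZAZZZZZAZZZAZZZAZZZAZZZAZAZZZZZAZZZAZZZAZAZZZZZAZZZAZZXAZZZZZAZZZAZZZAZZZAZZZAZAZZZZZAZZZAZZZAZAZZZZZAZZZAZZZAZAZZZZZAZZZAZZZAZAZZZZZAZZZAZZZAZAZZZZZAZAZZZZZAZZZAZZZAZZZAZZZAZAZZZZZAZZZAZZZAZAZZZZZAZZZAZZZAZAZZZZZAZAZZZZZAZZZAZZZAZZZAZZZAZAZZZZZAZZZAZZZAZAZZZZZAZZZAZZZAZAZZZZZAZAZZZZZAZZZAZZZAZZZAZZZAZAZZZZZAZ


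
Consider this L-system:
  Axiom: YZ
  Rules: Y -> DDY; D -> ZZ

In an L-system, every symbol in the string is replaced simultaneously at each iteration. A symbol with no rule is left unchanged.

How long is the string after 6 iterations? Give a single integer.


Answer: 24

Derivation:
Step 0: length = 2
Step 1: length = 4
Step 2: length = 8
Step 3: length = 12
Step 4: length = 16
Step 5: length = 20
Step 6: length = 24


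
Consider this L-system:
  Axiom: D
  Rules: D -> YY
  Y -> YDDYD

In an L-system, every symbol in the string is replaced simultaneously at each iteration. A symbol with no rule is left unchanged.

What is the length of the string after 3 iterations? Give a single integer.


Step 0: length = 1
Step 1: length = 2
Step 2: length = 10
Step 3: length = 32

Answer: 32
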